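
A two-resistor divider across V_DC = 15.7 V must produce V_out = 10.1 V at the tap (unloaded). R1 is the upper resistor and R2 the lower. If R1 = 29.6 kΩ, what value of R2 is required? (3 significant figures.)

Required fraction k = V_out/V_DC = 0.6433.
R2 = R1 · 0.6433/(1 − 0.6433) = 53.39 kΩ.

R2 ≈ 53.4 kΩ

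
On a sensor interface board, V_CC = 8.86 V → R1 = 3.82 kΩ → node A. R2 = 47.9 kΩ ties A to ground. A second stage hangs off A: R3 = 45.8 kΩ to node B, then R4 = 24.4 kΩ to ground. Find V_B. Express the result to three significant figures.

Node A sees R2 in parallel with the series input of stage 2, R3 + R4 = 70.20 kΩ.
Effective lower resistance at A: R2 ‖ 70.20 = 28.47 kΩ.
First divider: V_A = V_CC · 28.47/(3.82 + 28.47) = 7.812 V.
V_B = V_A × 0.3476 = 2.715 V.

V_B ≈ 2.72 V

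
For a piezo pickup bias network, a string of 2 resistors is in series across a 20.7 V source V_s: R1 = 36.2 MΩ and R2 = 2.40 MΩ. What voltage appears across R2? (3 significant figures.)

ΣR = 36.2 + 2.40 = 38.60 MΩ.
Voltage divider: V = V_s · (2.400 / 38.60) = 20.7 × 0.06218 = 1.287 V.

V ≈ 1.29 V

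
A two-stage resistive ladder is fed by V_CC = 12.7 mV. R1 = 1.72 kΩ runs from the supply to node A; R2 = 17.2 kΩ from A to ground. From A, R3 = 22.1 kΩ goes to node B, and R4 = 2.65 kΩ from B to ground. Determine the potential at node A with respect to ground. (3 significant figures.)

Looking into the second stage from A: R3 + R4 = 24.75 kΩ appears in parallel with R2.
R2 ‖ (R3+R4) = 10.15 kΩ.
V_A = 12.7 × 10.15/(1.72 + 10.15) = 10.86 mV.

V_A ≈ 10.9 mV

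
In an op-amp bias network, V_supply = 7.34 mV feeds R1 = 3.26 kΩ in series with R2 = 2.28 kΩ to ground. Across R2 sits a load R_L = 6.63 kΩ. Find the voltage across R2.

The load sits in parallel with R2, giving an effective lower resistance R2' = R2·R_L/(R2+R_L) = 1.697 kΩ.
Voltage divider with the loaded lower leg: V_out = 7.34 × 1.697/(3.26 + 1.697) = 7.34 × 0.3423 = 2.512 mV.

V_out ≈ 2.51 mV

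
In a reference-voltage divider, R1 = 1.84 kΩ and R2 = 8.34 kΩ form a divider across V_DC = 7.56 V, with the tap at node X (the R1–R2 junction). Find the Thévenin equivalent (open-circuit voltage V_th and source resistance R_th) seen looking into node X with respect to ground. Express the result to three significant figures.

Open-circuit (no load on X): V_th = V_DC · R2/(R1 + R2) = 7.56 × 8.34/(1.840 + 8.34) = 6.194 V.
With V_DC suppressed (replaced by a short), R_th = R1 ‖ R2 = (1.840 × 8.34)/(1.840 + 8.34) = 1.507 kΩ.

V_th ≈ 6.19 V, R_th ≈ 1.51 kΩ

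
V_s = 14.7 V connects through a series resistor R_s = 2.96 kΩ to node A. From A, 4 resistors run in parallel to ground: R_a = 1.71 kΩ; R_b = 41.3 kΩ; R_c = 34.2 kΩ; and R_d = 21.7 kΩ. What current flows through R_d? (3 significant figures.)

I ≈ 0.224 mA

Combine the parallel branches: R_p = (1/1.71 + 1/41.3 + 1/34.2 + 1/21.7)⁻¹ = 1.461 kΩ.
Node voltage V_A = V_s · R_p/(R_s + R_p) = 14.7 × 0.3305 = 4.859 V.
I(R_d) = V_A / R_d = 4.859/21.7 = 0.2239 mA.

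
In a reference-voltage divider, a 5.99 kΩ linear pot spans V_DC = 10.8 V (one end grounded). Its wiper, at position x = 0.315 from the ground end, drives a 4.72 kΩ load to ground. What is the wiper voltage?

The pot divides into 4.103 kΩ above the wiper and 1.887 kΩ below.
Lower segment in parallel with the load: 1.887 ‖ 4.72 = 1.348 kΩ.
Loaded-divider output: V_out = 10.8 × 0.2473 = 2.671 V.
(Unloaded: V_out = x·V_DC = 3.40 V.)

V_out ≈ 2.67 V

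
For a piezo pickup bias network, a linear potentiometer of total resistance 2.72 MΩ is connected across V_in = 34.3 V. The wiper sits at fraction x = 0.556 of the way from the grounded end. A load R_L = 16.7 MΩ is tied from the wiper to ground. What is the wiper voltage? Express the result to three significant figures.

Split the track: R_lower = x·R_p = 1.512 MΩ, R_upper = (1−x)·R_p = 1.208 MΩ.
Lower segment in parallel with the load: 1.512 ‖ 16.7 = 1.387 MΩ.
V_out = 34.3 × 1.387/(1.208 + 1.387) = 18.33 V.
(Unloaded: V_out = x·V_in = 19.1 V.)

V_out ≈ 18.3 V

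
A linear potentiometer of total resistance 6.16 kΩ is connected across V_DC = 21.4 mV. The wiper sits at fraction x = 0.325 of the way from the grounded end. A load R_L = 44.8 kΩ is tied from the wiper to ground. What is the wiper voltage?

Lower segment x·R_p = 2.002 kΩ; upper segment (1−x)·R_p = 4.158 kΩ.
R_L loads the lower segment: effective lower R = 1.916 kΩ.
V_out = 21.4 × 1.916/(4.158 + 1.916) = 6.751 mV.
(Unloaded: V_out = x·V_DC = 6.96 mV.)

V_out ≈ 6.75 mV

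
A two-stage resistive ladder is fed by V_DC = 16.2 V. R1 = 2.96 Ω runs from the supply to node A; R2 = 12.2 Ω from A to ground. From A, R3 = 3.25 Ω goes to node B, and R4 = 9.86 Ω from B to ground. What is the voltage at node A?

Node A sees R2 in parallel with the series input of stage 2, R3 + R4 = 13.11 Ω.
Effective lower resistance at A: R2 ‖ 13.11 = 6.319 Ω.
V_A = 16.2 × 6.319/(2.96 + 6.319) = 11.03 V.

V_A ≈ 11.0 V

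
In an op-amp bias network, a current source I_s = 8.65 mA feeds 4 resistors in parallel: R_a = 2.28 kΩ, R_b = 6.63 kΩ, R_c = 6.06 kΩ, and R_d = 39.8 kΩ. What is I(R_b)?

ΣG = 1/2.28 + 1/6.63 + 1/6.06 + 1/39.8 = 0.7796.
By the current-divider rule, I = I_s · G_k/ΣG = 8.65 × 0.1935 = 1.674 mA.

I ≈ 1.67 mA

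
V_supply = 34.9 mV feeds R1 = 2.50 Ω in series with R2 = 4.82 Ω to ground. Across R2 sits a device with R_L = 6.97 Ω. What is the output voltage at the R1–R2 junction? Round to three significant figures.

V_out ≈ 18.6 mV

R2 ‖ R_L = (4.82 × 6.97)/(4.82 + 6.97) = 2.849 Ω.
Then V_out = V_supply · R2'/(R1 + R2') = 34.9 × 2.849/5.349 = 18.59 mV.
(Unloaded it would be 23.0 mV; the load pulls it down.)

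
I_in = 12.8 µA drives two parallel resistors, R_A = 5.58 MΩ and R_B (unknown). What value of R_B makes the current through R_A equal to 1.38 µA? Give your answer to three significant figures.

R_B ≈ 0.674 MΩ

The fraction through R_A equals R_B/(R_A+R_B).
With f = 0.1078, R_B = R_A · f/(1−f) = 5.58 × 0.1208 = 0.6743 MΩ.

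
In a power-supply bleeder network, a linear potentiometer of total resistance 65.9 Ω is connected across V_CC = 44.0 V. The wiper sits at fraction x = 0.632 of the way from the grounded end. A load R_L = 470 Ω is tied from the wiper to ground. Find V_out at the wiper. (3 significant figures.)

V_out ≈ 26.9 V

The pot divides into 24.25 Ω above the wiper and 41.65 Ω below.
Lower segment in parallel with the load: 41.65 ‖ 470 = 38.26 Ω.
Loaded-divider output: V_out = 44.0 × 0.6120 = 26.93 V.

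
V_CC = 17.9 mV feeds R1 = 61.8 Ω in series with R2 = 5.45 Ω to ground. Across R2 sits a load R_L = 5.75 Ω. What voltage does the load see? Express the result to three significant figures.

V_out ≈ 0.775 mV

First combine the lower leg with the load: R2 ‖ R_L = 2.798 Ω.
Then V_out = V_CC · R2'/(R1 + R2') = 17.9 × 2.798/64.60 = 0.7753 mV.
(Unloaded it would be 1.45 mV; the load pulls it down.)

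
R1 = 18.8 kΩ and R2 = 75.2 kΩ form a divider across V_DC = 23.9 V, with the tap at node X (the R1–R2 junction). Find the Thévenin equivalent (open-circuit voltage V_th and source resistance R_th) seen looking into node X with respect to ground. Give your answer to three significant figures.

V_th is the unloaded tap voltage: V_DC · R2/(R1+R2) = 23.9 × 0.8000 = 19.12 V.
Zeroing V_DC shorts the top of R1 to ground, so R_th = R1 ‖ R2 = 15.04 kΩ.

V_th ≈ 19.1 V, R_th ≈ 15.0 kΩ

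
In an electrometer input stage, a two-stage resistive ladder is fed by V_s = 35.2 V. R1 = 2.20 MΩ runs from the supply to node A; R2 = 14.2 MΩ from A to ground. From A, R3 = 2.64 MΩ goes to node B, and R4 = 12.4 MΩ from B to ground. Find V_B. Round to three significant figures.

V_B ≈ 22.3 V

The second stage (R3 + R4 = 15.04 MΩ) loads node A in parallel with R2.
R2 ‖ (R3+R4) = 7.304 MΩ.
V_A = 35.2 × 7.304/(2.20 + 7.304) = 27.05 V.
Then the unloaded second divider: V_B = V_A × R4/(R3+R4) = 27.05 × 0.8245 = 22.30 V.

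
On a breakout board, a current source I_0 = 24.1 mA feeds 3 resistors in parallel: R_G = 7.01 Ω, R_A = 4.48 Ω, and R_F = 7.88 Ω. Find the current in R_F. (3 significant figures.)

ΣG = 1/7.01 + 1/4.48 + 1/7.88 = 0.4928.
R_F takes the fraction G_k/ΣG = 0.1269/0.4928 = 0.2575, so I = 24.1 × 0.2575 = 6.206 mA.

I ≈ 6.21 mA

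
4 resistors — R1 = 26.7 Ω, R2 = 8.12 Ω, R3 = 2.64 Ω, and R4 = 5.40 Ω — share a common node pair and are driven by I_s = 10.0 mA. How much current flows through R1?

I ≈ 0.517 mA

Total conductance ΣG = 1/26.7 + 1/8.12 + 1/2.64 + 1/5.40 = 0.7246 (units of 1/Ω).
By the current-divider rule, I = I_s · G_k/ΣG = 10.0 × 0.05169 = 0.5169 mA.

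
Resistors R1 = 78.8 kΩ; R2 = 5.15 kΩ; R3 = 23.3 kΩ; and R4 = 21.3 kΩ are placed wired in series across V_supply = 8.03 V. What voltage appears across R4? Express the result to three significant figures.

ΣR = 78.8 + 5.15 + 23.3 + 21.3 = 128.6 kΩ.
Voltage divider: V = V_supply · (21.30 / 128.6) = 8.03 × 0.1657 = 1.331 V.

V ≈ 1.33 V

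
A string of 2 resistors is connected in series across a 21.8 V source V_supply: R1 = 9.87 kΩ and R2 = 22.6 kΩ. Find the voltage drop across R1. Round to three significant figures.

V ≈ 6.63 V

Total series resistance ΣR = 9.87 + 22.6 = 32.47 kΩ.
V = V_supply · R/ΣR = 21.8 × 0.3040 = 6.627 V.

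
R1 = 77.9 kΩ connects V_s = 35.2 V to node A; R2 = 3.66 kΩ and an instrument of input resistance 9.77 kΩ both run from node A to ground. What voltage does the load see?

R2 ‖ R_L = (3.66 × 9.77)/(3.66 + 9.77) = 2.663 kΩ.
Voltage divider with the loaded lower leg: V_out = 35.2 × 2.663/(77.9 + 2.663) = 35.2 × 0.03305 = 1.163 V.

V_out ≈ 1.16 V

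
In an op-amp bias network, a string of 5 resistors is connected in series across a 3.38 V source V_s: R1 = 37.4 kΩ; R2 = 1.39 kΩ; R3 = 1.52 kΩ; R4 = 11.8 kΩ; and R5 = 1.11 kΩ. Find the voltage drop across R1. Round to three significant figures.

V ≈ 2.38 V

Series total: ΣR = 37.4 + 1.39 + 1.52 + 11.8 + 1.11 = 53.22 kΩ.
V = V_s · R/ΣR = 3.38 × 0.7027 = 2.375 V.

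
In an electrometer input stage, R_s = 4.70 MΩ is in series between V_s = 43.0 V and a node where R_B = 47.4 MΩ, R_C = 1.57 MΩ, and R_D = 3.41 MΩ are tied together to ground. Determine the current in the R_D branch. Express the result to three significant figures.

Parallel bank: R_p = 1/(1/47.4 + 1/1.57 + 1/3.41) = 1.051 MΩ.
Node voltage V_A = V_s · R_p/(R_s + R_p) = 43.0 × 0.1828 = 7.860 V.
Branch current I = V_A/R_D = 7.860/3.41 = 2.305 µA.

I ≈ 2.30 µA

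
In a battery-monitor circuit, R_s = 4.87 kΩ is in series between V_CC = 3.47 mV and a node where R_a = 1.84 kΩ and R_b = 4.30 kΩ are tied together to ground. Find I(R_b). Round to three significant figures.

I ≈ 0.169 µA

Equivalent of the parallel group: R_p = 1.289 kΩ.
V_A = 3.47 × 1.289/6.159 = 0.7260 mV.
Branch current I = V_A/R_b = 0.7260/4.30 = 0.1688 µA.
(Equivalently: I_total = 0.5634 µA, then current-divider fraction G_k/ΣG = 0.2997.)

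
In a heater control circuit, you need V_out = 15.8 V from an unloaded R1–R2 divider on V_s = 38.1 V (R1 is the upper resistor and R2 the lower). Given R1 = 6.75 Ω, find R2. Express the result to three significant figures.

V_out/V_s = R2/(R1+R2) = 0.4147.
Rearranging, R2 = R1·k/(1−k) = 6.75 × 0.7085 = 4.783 Ω.

R2 ≈ 4.78 Ω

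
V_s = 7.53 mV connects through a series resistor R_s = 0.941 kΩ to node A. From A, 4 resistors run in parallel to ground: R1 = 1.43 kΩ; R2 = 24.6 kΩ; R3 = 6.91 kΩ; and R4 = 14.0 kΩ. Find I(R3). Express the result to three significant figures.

Equivalent of the parallel group: R_p = 1.046 kΩ.
V_A = 7.53 × 1.046/1.987 = 3.964 mV.
I(R3) = V_A / R3 = 3.964/6.91 = 0.5736 µA.

I ≈ 0.574 µA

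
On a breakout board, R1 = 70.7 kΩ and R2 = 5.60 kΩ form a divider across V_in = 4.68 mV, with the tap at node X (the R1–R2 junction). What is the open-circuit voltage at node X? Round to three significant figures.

V_th ≈ 0.343 mV

With X open, the divider is unloaded: V_th = 4.68 × 5.60/76.30 = 0.3435 mV.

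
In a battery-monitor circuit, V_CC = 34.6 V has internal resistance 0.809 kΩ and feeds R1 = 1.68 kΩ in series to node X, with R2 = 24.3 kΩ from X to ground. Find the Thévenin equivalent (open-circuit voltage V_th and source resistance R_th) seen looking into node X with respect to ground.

R1' = 0.809 + 1.68 = 2.489 kΩ (source resistance + R1).
Open-circuit (no load on X): V_th = V_CC · R2/(R1' + R2) = 34.6 × 24.3/(2.489 + 24.3) = 31.39 V.
Looking into X with the source shorted: R_th = R1'·R2/(R1'+R2) = 2.489 × 24.3/26.79 = 2.258 kΩ.

V_th ≈ 31.4 V, R_th ≈ 2.26 kΩ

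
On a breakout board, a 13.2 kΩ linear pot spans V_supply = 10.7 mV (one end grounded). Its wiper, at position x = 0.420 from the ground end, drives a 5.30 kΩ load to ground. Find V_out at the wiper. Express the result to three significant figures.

V_out ≈ 2.80 mV

Split the track: R_lower = x·R_p = 5.544 kΩ, R_upper = (1−x)·R_p = 7.656 kΩ.
(x·R_p) ‖ R_L = 2.710 kΩ.
Then V_out = V_supply · 2.710/(7.656 + 2.710) = 2.797 mV.
(Unloaded: V_out = x·V_supply = 4.49 mV.)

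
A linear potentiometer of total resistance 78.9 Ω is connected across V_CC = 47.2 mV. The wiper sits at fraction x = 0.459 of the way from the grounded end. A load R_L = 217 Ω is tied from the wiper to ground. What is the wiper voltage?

The pot divides into 42.68 Ω above the wiper and 36.22 Ω below.
(x·R_p) ‖ R_L = 31.04 Ω.
Loaded-divider output: V_out = 47.2 × 0.4210 = 19.87 mV.
(Unloaded: V_out = x·V_CC = 21.7 mV.)

V_out ≈ 19.9 mV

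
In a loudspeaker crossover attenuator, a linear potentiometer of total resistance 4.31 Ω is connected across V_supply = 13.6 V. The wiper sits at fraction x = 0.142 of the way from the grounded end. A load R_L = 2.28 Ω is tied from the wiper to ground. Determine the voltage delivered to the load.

Lower segment x·R_p = 0.6120 Ω; upper segment (1−x)·R_p = 3.698 Ω.
R_L loads the lower segment: effective lower R = 0.4825 Ω.
V_out = 13.6 × 0.4825/(3.698 + 0.4825) = 1.570 V.

V_out ≈ 1.57 V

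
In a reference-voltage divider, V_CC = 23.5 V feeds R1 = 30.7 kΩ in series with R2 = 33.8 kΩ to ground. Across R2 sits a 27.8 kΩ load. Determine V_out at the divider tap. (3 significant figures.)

R2 ‖ R_L = (33.8 × 27.8)/(33.8 + 27.8) = 15.25 kΩ.
Then V_out = V_CC · R2'/(R1 + R2') = 23.5 × 15.25/45.95 = 7.801 V.

V_out ≈ 7.80 V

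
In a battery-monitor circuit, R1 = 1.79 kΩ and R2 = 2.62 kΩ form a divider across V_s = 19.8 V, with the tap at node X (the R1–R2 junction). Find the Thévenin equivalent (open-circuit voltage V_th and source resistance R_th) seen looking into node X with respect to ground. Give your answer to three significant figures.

V_th ≈ 11.8 V, R_th ≈ 1.06 kΩ

With X open, the divider is unloaded: V_th = 19.8 × 2.62/4.410 = 11.76 V.
Looking into X with the source shorted: R_th = R1·R2/(R1+R2) = 1.790 × 2.62/4.410 = 1.063 kΩ.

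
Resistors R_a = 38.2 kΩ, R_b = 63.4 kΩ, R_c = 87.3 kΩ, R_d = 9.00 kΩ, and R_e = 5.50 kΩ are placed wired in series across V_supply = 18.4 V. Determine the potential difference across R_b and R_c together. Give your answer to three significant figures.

V ≈ 13.6 V

Total series resistance ΣR = 38.2 + 63.4 + 87.3 + 9.00 + 5.50 = 203.4 kΩ.
R_{R_b..R_c} = 63.4 + 87.3 = 150.7 kΩ.
V = V_supply · R/ΣR = 18.4 × 0.7409 = 13.63 V.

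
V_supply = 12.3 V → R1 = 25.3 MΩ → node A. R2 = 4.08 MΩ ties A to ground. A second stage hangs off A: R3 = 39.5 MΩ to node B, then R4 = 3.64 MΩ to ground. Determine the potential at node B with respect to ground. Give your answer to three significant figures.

The second stage (R3 + R4 = 43.14 MΩ) loads node A in parallel with R2.
R2 ‖ (R3+R4) = 3.727 MΩ.
V_A = 12.3 × 3.727/(25.3 + 3.727) = 1.579 V.
Stage 2 is unloaded, so V_B = V_A · R4/(R3+R4) = 1.579 × 3.64/43.14 = 0.1333 V.

V_B ≈ 0.133 V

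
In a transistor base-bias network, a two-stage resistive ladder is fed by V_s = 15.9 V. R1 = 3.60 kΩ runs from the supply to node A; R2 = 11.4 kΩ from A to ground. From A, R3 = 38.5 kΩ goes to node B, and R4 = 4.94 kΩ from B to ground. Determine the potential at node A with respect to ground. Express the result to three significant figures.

Node A sees R2 in parallel with the series input of stage 2, R3 + R4 = 43.44 kΩ.
Effective lower resistance at A: R2 ‖ 43.44 = 9.030 kΩ.
V_A = 15.9 × 9.030/(3.60 + 9.030) = 11.37 V.

V_A ≈ 11.4 V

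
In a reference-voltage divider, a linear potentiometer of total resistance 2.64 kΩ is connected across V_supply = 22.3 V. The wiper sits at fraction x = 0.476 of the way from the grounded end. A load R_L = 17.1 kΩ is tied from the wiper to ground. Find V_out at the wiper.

Split the track: R_lower = x·R_p = 1.257 kΩ, R_upper = (1−x)·R_p = 1.383 kΩ.
(x·R_p) ‖ R_L = 1.171 kΩ.
V_out = 22.3 × 1.171/(1.383 + 1.171) = 10.22 V.

V_out ≈ 10.2 V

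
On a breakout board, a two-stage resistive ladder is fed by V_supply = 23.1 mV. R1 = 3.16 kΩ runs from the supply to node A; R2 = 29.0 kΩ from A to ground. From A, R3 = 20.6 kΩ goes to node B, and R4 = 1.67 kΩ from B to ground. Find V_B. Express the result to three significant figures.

V_B ≈ 1.38 mV

The second stage (R3 + R4 = 22.27 kΩ) loads node A in parallel with R2.
Effective lower resistance at A: R2 ‖ 22.27 = 12.60 kΩ.
So V_A = 23.1 × 0.7994 = 18.47 mV.
Then the unloaded second divider: V_B = V_A × R4/(R3+R4) = 18.47 × 0.07499 = 1.385 mV.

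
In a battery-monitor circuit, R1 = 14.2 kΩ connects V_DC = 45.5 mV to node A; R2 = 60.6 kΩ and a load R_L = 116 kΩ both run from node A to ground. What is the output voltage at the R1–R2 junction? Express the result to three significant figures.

V_out ≈ 33.5 mV

R2 ‖ R_L = (60.6 × 116)/(60.6 + 116) = 39.81 kΩ.
Then V_out = V_DC · R2'/(R1 + R2') = 45.5 × 39.81/54.01 = 33.54 mV.
(Unloaded it would be 36.9 mV; the load pulls it down.)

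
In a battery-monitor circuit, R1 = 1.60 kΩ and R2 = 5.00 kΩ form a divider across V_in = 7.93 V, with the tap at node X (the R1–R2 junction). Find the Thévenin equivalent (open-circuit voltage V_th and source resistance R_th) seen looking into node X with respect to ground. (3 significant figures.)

Open-circuit (no load on X): V_th = V_in · R2/(R1 + R2) = 7.93 × 5.00/(1.600 + 5.00) = 6.008 V.
Zeroing V_in shorts the top of R1 to ground, so R_th = R1 ‖ R2 = 1.212 kΩ.

V_th ≈ 6.01 V, R_th ≈ 1.21 kΩ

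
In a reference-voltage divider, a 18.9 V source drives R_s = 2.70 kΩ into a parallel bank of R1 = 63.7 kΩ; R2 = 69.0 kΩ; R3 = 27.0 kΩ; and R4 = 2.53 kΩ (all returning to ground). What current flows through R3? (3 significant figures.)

Combine the parallel branches: R_p = (1/63.7 + 1/69.0 + 1/27.0 + 1/2.53)⁻¹ = 2.162 kΩ.
Node voltage V_A = V_DC · R_p/(R_s + R_p) = 18.9 × 0.4447 = 8.405 V.
I(R3) = V_A / R3 = 8.405/27.0 = 0.3113 mA.

I ≈ 0.311 mA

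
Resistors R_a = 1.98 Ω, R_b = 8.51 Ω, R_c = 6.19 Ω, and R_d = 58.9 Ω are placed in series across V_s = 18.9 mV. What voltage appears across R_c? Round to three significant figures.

Series total: ΣR = 1.98 + 8.51 + 6.19 + 58.9 = 75.58 Ω.
Voltage divider: V = V_s · (6.190 / 75.58) = 18.9 × 0.08190 = 1.548 mV.

V ≈ 1.55 mV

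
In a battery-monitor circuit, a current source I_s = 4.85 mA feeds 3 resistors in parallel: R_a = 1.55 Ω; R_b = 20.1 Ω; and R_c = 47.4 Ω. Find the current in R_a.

ΣG = 1/1.55 + 1/20.1 + 1/47.4 = 0.7160.
Current divider: I(R_a) = I_s · G_k/ΣG = 4.85 × (0.6452/0.7160) = 4.85 × 0.9011 = 4.370 mA.

I ≈ 4.37 mA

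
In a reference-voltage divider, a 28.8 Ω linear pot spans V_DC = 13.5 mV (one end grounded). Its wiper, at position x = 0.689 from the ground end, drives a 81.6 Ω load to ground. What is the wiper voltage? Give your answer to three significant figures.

V_out ≈ 8.65 mV

Lower segment x·R_p = 19.84 Ω; upper segment (1−x)·R_p = 8.957 Ω.
R_L loads the lower segment: effective lower R = 15.96 Ω.
Then V_out = V_DC · 15.96/(8.957 + 15.96) = 8.648 mV.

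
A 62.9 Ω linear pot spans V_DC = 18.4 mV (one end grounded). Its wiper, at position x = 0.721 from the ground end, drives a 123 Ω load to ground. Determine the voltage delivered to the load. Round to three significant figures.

Split the track: R_lower = x·R_p = 45.35 Ω, R_upper = (1−x)·R_p = 17.55 Ω.
Lower segment in parallel with the load: 45.35 ‖ 123 = 33.13 Ω.
V_out = 18.4 × 33.13/(17.55 + 33.13) = 12.03 mV.
(Unloaded: V_out = x·V_DC = 13.3 mV.)

V_out ≈ 12.0 mV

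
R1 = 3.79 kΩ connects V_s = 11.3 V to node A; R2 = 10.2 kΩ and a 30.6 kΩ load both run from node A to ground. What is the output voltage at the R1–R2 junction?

V_out ≈ 7.56 V

R2 ‖ R_L = (10.2 × 30.6)/(10.2 + 30.6) = 7.650 kΩ.
Voltage divider with the loaded lower leg: V_out = 11.3 × 7.650/(3.79 + 7.650) = 11.3 × 0.6687 = 7.556 V.
(Unloaded it would be 8.24 V; the load pulls it down.)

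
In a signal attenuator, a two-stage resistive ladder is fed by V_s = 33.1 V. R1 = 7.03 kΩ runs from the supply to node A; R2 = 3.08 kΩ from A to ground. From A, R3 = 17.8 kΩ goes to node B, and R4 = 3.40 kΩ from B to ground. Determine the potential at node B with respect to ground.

Looking into the second stage from A: R3 + R4 = 21.20 kΩ appears in parallel with R2.
Effective lower resistance at A: R2 ‖ 21.20 = 2.689 kΩ.
First divider: V_A = V_s · 2.689/(7.03 + 2.689) = 9.159 V.
Stage 2 is unloaded, so V_B = V_A · R4/(R3+R4) = 9.159 × 3.40/21.20 = 1.469 V.

V_B ≈ 1.47 V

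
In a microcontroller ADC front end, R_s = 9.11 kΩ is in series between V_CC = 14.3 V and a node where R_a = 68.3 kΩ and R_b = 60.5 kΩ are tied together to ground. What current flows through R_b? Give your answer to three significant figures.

Parallel bank: R_p = 1/(1/68.3 + 1/60.5) = 32.08 kΩ.
Node voltage V_A = V_CC · R_p/(R_s + R_p) = 14.3 × 0.7788 = 11.14 V.
I(R_b) = V_A / R_b = 11.14/60.5 = 0.1841 mA.

I ≈ 0.184 mA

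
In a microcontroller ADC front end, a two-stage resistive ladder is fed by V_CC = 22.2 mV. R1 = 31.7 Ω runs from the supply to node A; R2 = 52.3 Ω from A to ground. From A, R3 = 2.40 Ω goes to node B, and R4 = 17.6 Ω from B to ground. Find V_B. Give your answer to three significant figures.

Looking into the second stage from A: R3 + R4 = 20.00 Ω appears in parallel with R2.
Effective lower resistance at A: R2 ‖ 20.00 = 14.47 Ω.
First divider: V_A = V_CC · 14.47/(31.7 + 14.47) = 6.957 mV.
Stage 2 is unloaded, so V_B = V_A · R4/(R3+R4) = 6.957 × 17.6/20.00 = 6.122 mV.

V_B ≈ 6.12 mV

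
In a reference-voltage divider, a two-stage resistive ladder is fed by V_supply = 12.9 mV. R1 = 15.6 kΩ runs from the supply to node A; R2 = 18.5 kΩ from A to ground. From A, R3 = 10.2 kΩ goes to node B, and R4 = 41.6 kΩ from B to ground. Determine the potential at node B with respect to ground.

V_B ≈ 4.83 mV

The second stage (R3 + R4 = 51.80 kΩ) loads node A in parallel with R2.
R2 ‖ (R3+R4) = 13.63 kΩ.
V_A = 12.9 × 13.63/(15.6 + 13.63) = 6.016 mV.
V_B = V_A × 0.8031 = 4.831 mV.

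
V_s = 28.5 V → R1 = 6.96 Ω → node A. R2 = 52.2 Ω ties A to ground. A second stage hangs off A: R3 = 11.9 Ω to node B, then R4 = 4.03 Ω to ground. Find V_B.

Looking into the second stage from A: R3 + R4 = 15.93 Ω appears in parallel with R2.
Effective lower resistance at A: R2 ‖ 15.93 = 12.21 Ω.
V_A = 28.5 × 12.21/(6.96 + 12.21) = 18.15 V.
V_B = V_A × 0.2530 = 4.592 V.

V_B ≈ 4.59 V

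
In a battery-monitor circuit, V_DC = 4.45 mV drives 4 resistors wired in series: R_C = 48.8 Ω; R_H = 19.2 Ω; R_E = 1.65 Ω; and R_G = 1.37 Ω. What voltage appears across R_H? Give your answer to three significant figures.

Series total: ΣR = 48.8 + 19.2 + 1.65 + 1.37 = 71.02 Ω.
Voltage divider: V = V_DC · (19.20 / 71.02) = 4.45 × 0.2703 = 1.203 mV.

V ≈ 1.20 mV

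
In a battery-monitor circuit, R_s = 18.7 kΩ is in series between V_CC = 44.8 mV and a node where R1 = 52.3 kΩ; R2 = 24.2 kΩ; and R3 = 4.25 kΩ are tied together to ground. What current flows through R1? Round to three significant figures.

Parallel bank: R_p = 1/(1/52.3 + 1/24.2 + 1/4.25) = 3.381 kΩ.
Node voltage V_A = V_CC · R_p/(R_s + R_p) = 44.8 × 0.1531 = 6.860 mV.
I(R1) = V_A / R1 = 6.860/52.3 = 0.1312 µA.

I ≈ 0.131 µA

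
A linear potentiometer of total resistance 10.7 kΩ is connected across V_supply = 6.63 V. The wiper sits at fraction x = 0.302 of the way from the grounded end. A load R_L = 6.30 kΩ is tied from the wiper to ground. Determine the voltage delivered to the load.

V_out ≈ 1.47 V

Split the track: R_lower = x·R_p = 3.231 kΩ, R_upper = (1−x)·R_p = 7.469 kΩ.
Lower segment in parallel with the load: 3.231 ‖ 6.30 = 2.136 kΩ.
Then V_out = V_supply · 2.136/(7.469 + 2.136) = 1.474 V.
(Unloaded: V_out = x·V_supply = 2.00 V.)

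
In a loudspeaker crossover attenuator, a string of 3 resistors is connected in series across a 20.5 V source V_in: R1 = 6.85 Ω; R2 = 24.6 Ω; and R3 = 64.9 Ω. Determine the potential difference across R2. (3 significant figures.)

Series total: ΣR = 6.85 + 24.6 + 64.9 = 96.35 Ω.
Voltage divider: V = V_in · (24.60 / 96.35) = 20.5 × 0.2553 = 5.234 V.

V ≈ 5.23 V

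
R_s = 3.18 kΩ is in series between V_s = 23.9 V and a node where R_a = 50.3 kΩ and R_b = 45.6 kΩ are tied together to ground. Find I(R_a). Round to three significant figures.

Combine the parallel branches: R_p = (1/50.3 + 1/45.6)⁻¹ = 23.92 kΩ.
Node voltage V_A = V_s · R_p/(R_s + R_p) = 23.9 × 0.8826 = 21.10 V.
I(R_a) = V_A / R_a = 21.10/50.3 = 0.4194 mA.

I ≈ 0.419 mA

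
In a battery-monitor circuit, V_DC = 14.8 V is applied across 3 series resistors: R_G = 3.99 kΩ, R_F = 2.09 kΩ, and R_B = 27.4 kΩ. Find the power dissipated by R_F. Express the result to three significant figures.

The common current is I = 14.8/33.48 = 0.4421 mA.
P = I²R = 0.1954 × 2.09 = 0.4084 mW.

P ≈ 0.408 mW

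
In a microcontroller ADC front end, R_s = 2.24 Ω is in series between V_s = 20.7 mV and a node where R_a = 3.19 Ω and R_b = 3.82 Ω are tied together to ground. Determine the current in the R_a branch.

I ≈ 2.84 mA

Equivalent of the parallel group: R_p = 1.738 Ω.
V_A by voltage divider: V_A = 20.7 × 1.738/(2.24 + 1.738) = 9.045 mV.
I(R_a) = V_A / R_a = 9.045/3.19 = 2.835 mA.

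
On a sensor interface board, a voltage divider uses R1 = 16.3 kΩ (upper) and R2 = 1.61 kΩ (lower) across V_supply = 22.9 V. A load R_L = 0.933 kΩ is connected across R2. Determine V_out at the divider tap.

V_out ≈ 0.801 V

First combine the lower leg with the load: R2 ‖ R_L = 0.5907 kΩ.
Voltage divider with the loaded lower leg: V_out = 22.9 × 0.5907/(16.3 + 0.5907) = 22.9 × 0.03497 = 0.8008 V.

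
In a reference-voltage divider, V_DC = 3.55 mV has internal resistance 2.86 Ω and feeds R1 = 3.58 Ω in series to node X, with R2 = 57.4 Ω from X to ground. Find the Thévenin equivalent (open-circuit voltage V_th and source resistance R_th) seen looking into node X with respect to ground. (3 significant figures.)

V_th ≈ 3.19 mV, R_th ≈ 5.79 Ω

R1' = 2.86 + 3.58 = 6.440 Ω (source resistance + R1).
V_th is the unloaded tap voltage: V_DC · R2/(R1'+R2) = 3.55 × 0.8991 = 3.192 mV.
Looking into X with the source shorted: R_th = R1'·R2/(R1'+R2) = 6.440 × 57.4/63.84 = 5.790 Ω.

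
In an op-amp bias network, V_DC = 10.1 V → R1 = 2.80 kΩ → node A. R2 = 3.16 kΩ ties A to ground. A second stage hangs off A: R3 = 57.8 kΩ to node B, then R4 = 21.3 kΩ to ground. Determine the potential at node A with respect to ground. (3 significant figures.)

V_A ≈ 5.26 V

Node A sees R2 in parallel with the series input of stage 2, R3 + R4 = 79.10 kΩ.
R2 ‖ (R3+R4) = 3.039 kΩ.
First divider: V_A = V_DC · 3.039/(2.80 + 3.039) = 5.256 V.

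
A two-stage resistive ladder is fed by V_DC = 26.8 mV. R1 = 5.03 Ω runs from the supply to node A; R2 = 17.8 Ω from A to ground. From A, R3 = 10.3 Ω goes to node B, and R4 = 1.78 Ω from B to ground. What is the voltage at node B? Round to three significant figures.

V_B ≈ 2.32 mV

Node A sees R2 in parallel with the series input of stage 2, R3 + R4 = 12.08 Ω.
R2 ‖ (R3+R4) = 7.196 Ω.
First divider: V_A = V_DC · 7.196/(5.03 + 7.196) = 15.77 mV.
Stage 2 is unloaded, so V_B = V_A · R4/(R3+R4) = 15.77 × 1.78/12.08 = 2.324 mV.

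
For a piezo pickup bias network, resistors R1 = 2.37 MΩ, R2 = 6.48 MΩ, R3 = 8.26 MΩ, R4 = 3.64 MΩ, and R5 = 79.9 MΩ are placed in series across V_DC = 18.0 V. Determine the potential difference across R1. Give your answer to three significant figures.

Total series resistance ΣR = 2.37 + 6.48 + 8.26 + 3.64 + 79.9 = 100.7 MΩ.
By the voltage-divider rule, V = 18.0 × 2.370/100.7 = 0.4238 V.

V ≈ 0.424 V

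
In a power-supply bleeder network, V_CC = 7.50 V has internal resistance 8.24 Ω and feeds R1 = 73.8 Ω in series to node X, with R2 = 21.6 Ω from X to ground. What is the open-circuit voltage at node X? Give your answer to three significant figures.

R1' = 8.24 + 73.8 = 82.04 Ω (source resistance + R1).
Open-circuit (no load on X): V_th = V_CC · R2/(R1' + R2) = 7.50 × 21.6/(82.04 + 21.6) = 1.563 V.

V_th ≈ 1.56 V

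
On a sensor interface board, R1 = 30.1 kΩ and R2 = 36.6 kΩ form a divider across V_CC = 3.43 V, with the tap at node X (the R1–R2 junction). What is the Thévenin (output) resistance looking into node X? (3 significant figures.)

Zeroing V_CC shorts the top of R1 to ground, so R_th = R1 ‖ R2 = 16.52 kΩ.

R_th ≈ 16.5 kΩ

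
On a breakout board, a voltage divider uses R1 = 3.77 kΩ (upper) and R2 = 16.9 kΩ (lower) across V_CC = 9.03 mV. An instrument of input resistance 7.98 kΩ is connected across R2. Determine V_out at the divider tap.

The load sits in parallel with R2, giving an effective lower resistance R2' = R2·R_L/(R2+R_L) = 5.420 kΩ.
Now apply the divider: V_out = 9.03 × 0.5898 = 5.326 mV.

V_out ≈ 5.33 mV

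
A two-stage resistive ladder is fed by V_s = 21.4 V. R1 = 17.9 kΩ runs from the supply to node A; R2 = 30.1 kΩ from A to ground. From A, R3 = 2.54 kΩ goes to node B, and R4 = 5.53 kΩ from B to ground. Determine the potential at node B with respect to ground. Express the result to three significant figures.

The second stage (R3 + R4 = 8.070 kΩ) loads node A in parallel with R2.
Effective lower resistance at A: R2 ‖ 8.070 = 6.364 kΩ.
So V_A = 21.4 × 0.2623 = 5.613 V.
Then the unloaded second divider: V_B = V_A × R4/(R3+R4) = 5.613 × 0.6853 = 3.846 V.

V_B ≈ 3.85 V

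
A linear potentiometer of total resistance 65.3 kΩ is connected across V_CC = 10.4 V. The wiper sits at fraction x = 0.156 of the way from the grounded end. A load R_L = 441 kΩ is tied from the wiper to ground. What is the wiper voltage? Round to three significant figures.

V_out ≈ 1.59 V

The pot divides into 55.11 kΩ above the wiper and 10.19 kΩ below.
Lower segment in parallel with the load: 10.19 ‖ 441 = 9.957 kΩ.
V_out = 10.4 × 9.957/(55.11 + 9.957) = 1.591 V.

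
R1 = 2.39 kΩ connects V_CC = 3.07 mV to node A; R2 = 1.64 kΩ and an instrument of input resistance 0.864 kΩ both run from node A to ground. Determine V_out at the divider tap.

The load sits in parallel with R2, giving an effective lower resistance R2' = R2·R_L/(R2+R_L) = 0.5659 kΩ.
Now apply the divider: V_out = 3.07 × 0.1914 = 0.5877 mV.
(Unloaded it would be 1.25 mV; the load pulls it down.)

V_out ≈ 0.588 mV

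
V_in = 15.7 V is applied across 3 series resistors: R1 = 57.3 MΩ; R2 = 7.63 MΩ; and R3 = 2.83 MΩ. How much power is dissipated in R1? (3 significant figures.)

Series current I = V_in/ΣR = 15.7/67.76 = 0.2317 µA.
P(R1) = I²·R1 = (0.2317)² × 57.3 = 3.076 µW.

P ≈ 3.08 µW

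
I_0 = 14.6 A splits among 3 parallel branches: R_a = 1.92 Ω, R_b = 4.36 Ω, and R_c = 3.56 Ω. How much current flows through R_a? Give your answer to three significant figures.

I ≈ 7.37 A

Total conductance ΣG = 1/1.92 + 1/4.36 + 1/3.56 = 1.031 (units of 1/Ω).
By the current-divider rule, I = I_0 · G_k/ΣG = 14.6 × 0.5051 = 7.375 A.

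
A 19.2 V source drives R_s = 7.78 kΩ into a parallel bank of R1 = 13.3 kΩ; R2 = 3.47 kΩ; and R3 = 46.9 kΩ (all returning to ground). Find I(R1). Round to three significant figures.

I ≈ 0.362 mA

Equivalent of the parallel group: R_p = 2.599 kΩ.
V_A by voltage divider: V_A = 19.2 × 2.599/(7.78 + 2.599) = 4.809 V.
I(R1) = V_A / R1 = 4.809/13.3 = 0.3615 mA.
(Equivalently: I_total = 1.850 mA, then current-divider fraction G_k/ΣG = 0.1954.)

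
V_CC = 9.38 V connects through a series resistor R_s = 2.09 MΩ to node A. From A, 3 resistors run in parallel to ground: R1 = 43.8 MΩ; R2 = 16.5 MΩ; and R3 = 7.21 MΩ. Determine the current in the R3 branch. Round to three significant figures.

I ≈ 0.888 µA

Equivalent of the parallel group: R_p = 4.502 MΩ.
V_A by voltage divider: V_A = 9.38 × 4.502/(2.09 + 4.502) = 6.406 V.
Branch current I = V_A/R3 = 6.406/7.21 = 0.8885 µA.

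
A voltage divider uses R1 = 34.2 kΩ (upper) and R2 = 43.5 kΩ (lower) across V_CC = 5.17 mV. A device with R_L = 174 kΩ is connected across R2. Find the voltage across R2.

V_out ≈ 2.61 mV

First combine the lower leg with the load: R2 ‖ R_L = 34.80 kΩ.
Then V_out = V_CC · R2'/(R1 + R2') = 5.17 × 34.80/69.00 = 2.607 mV.
(Unloaded it would be 2.89 mV; the load pulls it down.)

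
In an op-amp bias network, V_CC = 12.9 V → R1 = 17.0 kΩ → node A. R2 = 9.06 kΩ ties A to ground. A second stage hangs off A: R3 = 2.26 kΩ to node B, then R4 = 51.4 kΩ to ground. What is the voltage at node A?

Node A sees R2 in parallel with the series input of stage 2, R3 + R4 = 53.66 kΩ.
R2 ‖ (R3+R4) = 7.751 kΩ.
So V_A = 12.9 × 0.3132 = 4.040 V.

V_A ≈ 4.04 V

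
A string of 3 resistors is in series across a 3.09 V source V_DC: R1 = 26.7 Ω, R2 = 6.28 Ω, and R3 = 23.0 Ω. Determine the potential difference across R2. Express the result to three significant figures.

V ≈ 0.347 V

ΣR = 26.7 + 6.28 + 23.0 = 55.98 Ω.
Voltage divider: V = V_DC · (6.280 / 55.98) = 3.09 × 0.1122 = 0.3466 V.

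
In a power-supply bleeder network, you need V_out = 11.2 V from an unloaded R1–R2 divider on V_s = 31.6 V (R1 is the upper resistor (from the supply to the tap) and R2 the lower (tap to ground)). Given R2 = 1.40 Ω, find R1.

V_out/V_s = R2/(R1+R2) = 0.3544.
Rearranging, R1 = R2·(1−k)/k = 1.40 × 1.821 = 2.550 Ω.

R1 ≈ 2.55 Ω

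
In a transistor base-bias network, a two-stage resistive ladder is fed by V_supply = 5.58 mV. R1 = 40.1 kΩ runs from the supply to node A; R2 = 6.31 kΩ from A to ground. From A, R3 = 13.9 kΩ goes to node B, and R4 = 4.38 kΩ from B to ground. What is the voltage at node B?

V_B ≈ 0.140 mV

Node A sees R2 in parallel with the series input of stage 2, R3 + R4 = 18.28 kΩ.
R2 ‖ (R3+R4) = 4.691 kΩ.
So V_A = 5.58 × 0.1047 = 0.5844 mV.
Stage 2 is unloaded, so V_B = V_A · R4/(R3+R4) = 0.5844 × 4.38/18.28 = 0.1400 mV.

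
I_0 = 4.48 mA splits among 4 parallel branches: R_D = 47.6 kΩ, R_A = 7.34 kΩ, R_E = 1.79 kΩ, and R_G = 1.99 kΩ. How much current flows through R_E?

ΣG = 1/47.6 + 1/7.34 + 1/1.79 + 1/1.99 = 1.218.
R_E takes the fraction G_k/ΣG = 0.5587/1.218 = 0.4585, so I = 4.48 × 0.4585 = 2.054 mA.

I ≈ 2.05 mA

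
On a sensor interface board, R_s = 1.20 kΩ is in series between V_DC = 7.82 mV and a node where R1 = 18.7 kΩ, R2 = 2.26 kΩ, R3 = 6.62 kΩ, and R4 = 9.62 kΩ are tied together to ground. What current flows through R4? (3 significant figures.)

I ≈ 0.428 µA

Combine the parallel branches: R_p = (1/18.7 + 1/2.26 + 1/6.62 + 1/9.62)⁻¹ = 1.332 kΩ.
V_A = 7.82 × 1.332/2.532 = 4.113 mV.
Branch current I = V_A/R4 = 4.113/9.62 = 0.4276 µA.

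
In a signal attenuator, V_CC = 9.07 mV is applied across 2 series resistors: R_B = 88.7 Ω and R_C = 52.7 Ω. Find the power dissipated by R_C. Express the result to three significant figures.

ΣR = 141.4 Ω → I = 9.07/141.4 = 0.06414 mA.
V(R_C) = I·R = 3.380 mV; P = V·I = 3.380 × 0.06414 = 0.2168 µW.

P ≈ 0.217 µW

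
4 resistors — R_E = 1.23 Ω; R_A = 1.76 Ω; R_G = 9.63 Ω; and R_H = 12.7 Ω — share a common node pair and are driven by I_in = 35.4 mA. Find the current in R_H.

I ≈ 1.78 mA

Total conductance ΣG = 1/1.23 + 1/1.76 + 1/9.63 + 1/12.7 = 1.564 (units of 1/Ω).
By the current-divider rule, I = I_in · G_k/ΣG = 35.4 × 0.05035 = 1.782 mA.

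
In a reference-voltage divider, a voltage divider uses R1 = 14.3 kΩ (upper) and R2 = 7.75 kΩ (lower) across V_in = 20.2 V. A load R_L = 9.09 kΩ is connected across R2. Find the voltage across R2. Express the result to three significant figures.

The load sits in parallel with R2, giving an effective lower resistance R2' = R2·R_L/(R2+R_L) = 4.183 kΩ.
Then V_out = V_in · R2'/(R1 + R2') = 20.2 × 4.183/18.48 = 4.572 V.

V_out ≈ 4.57 V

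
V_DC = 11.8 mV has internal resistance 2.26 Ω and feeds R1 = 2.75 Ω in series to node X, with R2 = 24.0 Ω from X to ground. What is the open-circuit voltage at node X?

V_th ≈ 9.76 mV

R1' = 2.26 + 2.75 = 5.010 Ω (source resistance + R1).
V_th is the unloaded tap voltage: V_DC · R2/(R1'+R2) = 11.8 × 0.8273 = 9.762 mV.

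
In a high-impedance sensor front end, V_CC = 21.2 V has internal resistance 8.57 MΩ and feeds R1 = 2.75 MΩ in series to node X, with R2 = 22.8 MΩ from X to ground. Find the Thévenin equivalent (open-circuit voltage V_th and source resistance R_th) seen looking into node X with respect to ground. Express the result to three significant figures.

V_th ≈ 14.2 V, R_th ≈ 7.56 MΩ

R1' = 8.57 + 2.75 = 11.32 MΩ (source resistance + R1).
Open-circuit (no load on X): V_th = V_CC · R2/(R1' + R2) = 21.2 × 22.8/(11.32 + 22.8) = 14.17 V.
Looking into X with the source shorted: R_th = R1'·R2/(R1'+R2) = 11.32 × 22.8/34.12 = 7.564 MΩ.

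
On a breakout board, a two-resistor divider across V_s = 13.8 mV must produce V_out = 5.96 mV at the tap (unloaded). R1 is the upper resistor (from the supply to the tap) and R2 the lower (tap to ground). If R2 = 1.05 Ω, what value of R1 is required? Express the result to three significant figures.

The divider ratio is R2/(R1+R2) = 5.96/13.8 = 0.4319.
So R1 = R2 · (V_s/V_out − 1) = 1.05 × (13.8/5.96 − 1) = 1.05 × 1.315 = 1.381 Ω.

R1 ≈ 1.38 Ω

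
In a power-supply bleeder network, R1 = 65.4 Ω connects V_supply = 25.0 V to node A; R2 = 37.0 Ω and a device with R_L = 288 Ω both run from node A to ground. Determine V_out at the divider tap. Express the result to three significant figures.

V_out ≈ 8.35 V

The load sits in parallel with R2, giving an effective lower resistance R2' = R2·R_L/(R2+R_L) = 32.79 Ω.
Now apply the divider: V_out = 25.0 × 0.3339 = 8.348 V.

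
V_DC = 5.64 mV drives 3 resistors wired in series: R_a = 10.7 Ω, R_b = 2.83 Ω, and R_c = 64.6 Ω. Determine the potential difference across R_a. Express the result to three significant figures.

V ≈ 0.772 mV

Total series resistance ΣR = 10.7 + 2.83 + 64.6 = 78.13 Ω.
V = V_DC · R/ΣR = 5.64 × 0.1370 = 0.7724 mV.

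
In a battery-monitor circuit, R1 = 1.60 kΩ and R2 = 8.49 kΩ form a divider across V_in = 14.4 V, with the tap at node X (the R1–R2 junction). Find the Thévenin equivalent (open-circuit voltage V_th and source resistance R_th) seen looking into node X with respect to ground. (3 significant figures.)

V_th is the unloaded tap voltage: V_in · R2/(R1+R2) = 14.4 × 0.8414 = 12.12 V.
With V_in suppressed (replaced by a short), R_th = R1 ‖ R2 = (1.600 × 8.49)/(1.600 + 8.49) = 1.346 kΩ.

V_th ≈ 12.1 V, R_th ≈ 1.35 kΩ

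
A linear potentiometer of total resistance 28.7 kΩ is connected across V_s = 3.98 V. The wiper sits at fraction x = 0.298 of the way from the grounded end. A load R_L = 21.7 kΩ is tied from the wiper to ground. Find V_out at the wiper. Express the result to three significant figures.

V_out ≈ 0.929 V

Lower segment x·R_p = 8.553 kΩ; upper segment (1−x)·R_p = 20.15 kΩ.
Lower segment in parallel with the load: 8.553 ‖ 21.7 = 6.135 kΩ.
V_out = 3.98 × 6.135/(20.15 + 6.135) = 0.9290 V.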